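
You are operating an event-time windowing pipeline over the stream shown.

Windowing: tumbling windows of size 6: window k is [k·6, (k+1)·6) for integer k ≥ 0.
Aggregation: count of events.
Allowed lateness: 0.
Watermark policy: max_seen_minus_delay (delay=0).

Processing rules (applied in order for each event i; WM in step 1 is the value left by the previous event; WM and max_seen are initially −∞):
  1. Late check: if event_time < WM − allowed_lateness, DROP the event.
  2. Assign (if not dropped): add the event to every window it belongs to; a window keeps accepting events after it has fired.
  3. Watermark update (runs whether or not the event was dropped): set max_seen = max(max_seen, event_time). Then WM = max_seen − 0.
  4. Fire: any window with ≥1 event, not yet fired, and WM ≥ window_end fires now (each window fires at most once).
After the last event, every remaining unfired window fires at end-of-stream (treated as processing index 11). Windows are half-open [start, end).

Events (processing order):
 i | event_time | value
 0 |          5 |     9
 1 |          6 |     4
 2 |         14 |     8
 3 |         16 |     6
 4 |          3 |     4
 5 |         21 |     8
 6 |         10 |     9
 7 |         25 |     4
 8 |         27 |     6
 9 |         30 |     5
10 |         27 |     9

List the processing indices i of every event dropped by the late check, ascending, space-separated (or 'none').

4 6 10

i=0 t=5 v=9: → [0,6); WM=5
i=1 t=6 v=4: → [6,12); WM=6; [0,6) fires=1
i=2 t=14 v=8: → [12,18); WM=14; [6,12) fires=1
i=3 t=16 v=6: → [12,18); WM=16
i=4 t=3 v=4: DROP (t<16-0); WM=16
i=5 t=21 v=8: → [18,24); WM=21; [12,18) fires=2
i=6 t=10 v=9: DROP (t<21-0); WM=21
i=7 t=25 v=4: → [24,30); WM=25; [18,24) fires=1
i=8 t=27 v=6: → [24,30); WM=27
i=9 t=30 v=5: → [30,36); WM=30; [24,30) fires=2
i=10 t=27 v=9: DROP (t<30-0); WM=30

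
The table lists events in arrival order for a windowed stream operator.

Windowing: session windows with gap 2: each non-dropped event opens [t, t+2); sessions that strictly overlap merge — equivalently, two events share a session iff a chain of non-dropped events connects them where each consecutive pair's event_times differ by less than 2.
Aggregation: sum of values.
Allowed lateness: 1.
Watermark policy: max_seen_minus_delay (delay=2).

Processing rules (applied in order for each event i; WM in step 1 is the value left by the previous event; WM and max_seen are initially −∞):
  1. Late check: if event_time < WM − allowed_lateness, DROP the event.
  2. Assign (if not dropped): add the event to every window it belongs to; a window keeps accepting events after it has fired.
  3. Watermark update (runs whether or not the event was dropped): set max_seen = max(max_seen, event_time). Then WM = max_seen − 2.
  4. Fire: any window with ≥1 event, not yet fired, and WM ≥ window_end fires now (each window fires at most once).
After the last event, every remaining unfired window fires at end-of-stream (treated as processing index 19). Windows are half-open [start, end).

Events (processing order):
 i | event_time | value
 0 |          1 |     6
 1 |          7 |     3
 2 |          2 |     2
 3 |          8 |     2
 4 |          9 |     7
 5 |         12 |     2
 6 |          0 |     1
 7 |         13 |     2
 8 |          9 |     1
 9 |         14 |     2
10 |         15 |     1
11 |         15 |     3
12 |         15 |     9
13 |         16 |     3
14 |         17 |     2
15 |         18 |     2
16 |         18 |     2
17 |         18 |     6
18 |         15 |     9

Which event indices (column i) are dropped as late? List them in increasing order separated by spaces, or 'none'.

2 6 8

i=0 t=1 v=6: → [1,3); WM=-1
i=1 t=7 v=3: → [7,9); WM=5
i=2 t=2 v=2: DROP (t<5-1); WM=5
i=3 t=8 v=2: → [7,10); WM=6
i=4 t=9 v=7: → [7,11); WM=7
i=5 t=12 v=2: → [12,14); WM=10
i=6 t=0 v=1: DROP (t<10-1); WM=10
i=7 t=13 v=2: → [12,15); WM=11
i=8 t=9 v=1: DROP (t<11-1); WM=11
i=9 t=14 v=2: → [12,16); WM=12
i=10 t=15 v=1: → [12,17); WM=13
i=11 t=15 v=3: → [12,17); WM=13
i=12 t=15 v=9: → [12,17); WM=13
i=13 t=16 v=3: → [12,18); WM=14
i=14 t=17 v=2: → [12,19); WM=15
i=15 t=18 v=2: → [12,20); WM=16
i=16 t=18 v=2: → [12,20); WM=16
i=17 t=18 v=6: → [12,20); WM=16
i=18 t=15 v=9: → [12,20); WM=16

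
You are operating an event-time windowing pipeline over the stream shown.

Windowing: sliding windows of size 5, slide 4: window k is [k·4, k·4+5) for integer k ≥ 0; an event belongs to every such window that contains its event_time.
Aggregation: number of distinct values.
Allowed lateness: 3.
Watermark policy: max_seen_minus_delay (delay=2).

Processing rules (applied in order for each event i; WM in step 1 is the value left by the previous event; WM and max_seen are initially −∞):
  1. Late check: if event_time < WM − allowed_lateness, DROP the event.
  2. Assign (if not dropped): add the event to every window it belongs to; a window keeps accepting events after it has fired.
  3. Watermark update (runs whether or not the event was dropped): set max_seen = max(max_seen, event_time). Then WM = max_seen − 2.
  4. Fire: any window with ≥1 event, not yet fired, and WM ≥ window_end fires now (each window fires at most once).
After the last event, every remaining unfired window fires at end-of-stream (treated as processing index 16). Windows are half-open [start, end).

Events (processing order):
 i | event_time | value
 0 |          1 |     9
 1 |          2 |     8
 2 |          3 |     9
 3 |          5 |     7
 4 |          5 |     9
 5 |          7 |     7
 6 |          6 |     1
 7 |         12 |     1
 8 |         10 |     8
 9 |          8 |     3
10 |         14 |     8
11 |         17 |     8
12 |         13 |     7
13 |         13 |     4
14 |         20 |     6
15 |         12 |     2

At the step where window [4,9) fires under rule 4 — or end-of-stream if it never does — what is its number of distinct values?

i=0 t=1 v=9: → [0,5); WM=-1
i=1 t=2 v=8: → [0,5); WM=0
i=2 t=3 v=9: → [0,5); WM=1
i=3 t=5 v=7: → [4,9); WM=3
i=4 t=5 v=9: → [4,9); WM=3
i=5 t=7 v=7: → [4,9); WM=5; [0,5) fires=2
i=6 t=6 v=1: → [4,9); WM=5
i=7 t=12 v=1: → [12,17),[8,13); WM=10; [4,9) fires=3
i=8 t=10 v=8: → [8,13); WM=10
i=9 t=8 v=3: → [8,13),[4,9); WM=10
i=10 t=14 v=8: → [12,17); WM=12
i=11 t=17 v=8: → [16,21); WM=15; [8,13) fires=3
i=12 t=13 v=7: → [12,17); WM=15
i=13 t=13 v=4: → [12,17); WM=15
i=14 t=20 v=6: → [20,25),[16,21); WM=18; [12,17) fires=4
i=15 t=12 v=2: DROP (t<18-3); WM=18

3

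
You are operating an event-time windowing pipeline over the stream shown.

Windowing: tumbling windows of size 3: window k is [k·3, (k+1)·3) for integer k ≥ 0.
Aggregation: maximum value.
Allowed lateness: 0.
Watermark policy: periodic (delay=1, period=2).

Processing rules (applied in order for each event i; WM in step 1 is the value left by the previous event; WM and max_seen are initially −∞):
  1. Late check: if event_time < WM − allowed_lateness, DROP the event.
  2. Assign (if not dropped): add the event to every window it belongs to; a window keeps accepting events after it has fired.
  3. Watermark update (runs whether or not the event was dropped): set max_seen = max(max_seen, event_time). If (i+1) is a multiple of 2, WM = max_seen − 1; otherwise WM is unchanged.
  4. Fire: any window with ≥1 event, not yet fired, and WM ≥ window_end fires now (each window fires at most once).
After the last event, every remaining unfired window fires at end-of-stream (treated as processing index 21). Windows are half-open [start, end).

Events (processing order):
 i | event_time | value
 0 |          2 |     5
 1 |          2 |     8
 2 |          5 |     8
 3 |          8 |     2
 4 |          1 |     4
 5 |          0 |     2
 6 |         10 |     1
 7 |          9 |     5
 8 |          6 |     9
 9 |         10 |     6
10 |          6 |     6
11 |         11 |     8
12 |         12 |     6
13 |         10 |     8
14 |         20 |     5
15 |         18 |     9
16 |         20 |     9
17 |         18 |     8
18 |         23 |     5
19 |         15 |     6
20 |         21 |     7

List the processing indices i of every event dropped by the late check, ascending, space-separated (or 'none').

4 5 8 10 17 19 20

i=0 t=2 v=5: → [0,3); WM=−∞
i=1 t=2 v=8: → [0,3); WM=1
i=2 t=5 v=8: → [3,6); WM=1
i=3 t=8 v=2: → [6,9); WM=7; [0,3) fires=8 [3,6) fires=8
i=4 t=1 v=4: DROP (t<7-0); WM=7
i=5 t=0 v=2: DROP (t<7-0); WM=7
i=6 t=10 v=1: → [9,12); WM=7
i=7 t=9 v=5: → [9,12); WM=9; [6,9) fires=2
i=8 t=6 v=9: DROP (t<9-0); WM=9
i=9 t=10 v=6: → [9,12); WM=9
i=10 t=6 v=6: DROP (t<9-0); WM=9
i=11 t=11 v=8: → [9,12); WM=10
i=12 t=12 v=6: → [12,15); WM=10
i=13 t=10 v=8: → [9,12); WM=11
i=14 t=20 v=5: → [18,21); WM=11
i=15 t=18 v=9: → [18,21); WM=19; [9,12) fires=8 [12,15) fires=6
i=16 t=20 v=9: → [18,21); WM=19
i=17 t=18 v=8: DROP (t<19-0); WM=19
i=18 t=23 v=5: → [21,24); WM=19
i=19 t=15 v=6: DROP (t<19-0); WM=22; [18,21) fires=9
i=20 t=21 v=7: DROP (t<22-0); WM=22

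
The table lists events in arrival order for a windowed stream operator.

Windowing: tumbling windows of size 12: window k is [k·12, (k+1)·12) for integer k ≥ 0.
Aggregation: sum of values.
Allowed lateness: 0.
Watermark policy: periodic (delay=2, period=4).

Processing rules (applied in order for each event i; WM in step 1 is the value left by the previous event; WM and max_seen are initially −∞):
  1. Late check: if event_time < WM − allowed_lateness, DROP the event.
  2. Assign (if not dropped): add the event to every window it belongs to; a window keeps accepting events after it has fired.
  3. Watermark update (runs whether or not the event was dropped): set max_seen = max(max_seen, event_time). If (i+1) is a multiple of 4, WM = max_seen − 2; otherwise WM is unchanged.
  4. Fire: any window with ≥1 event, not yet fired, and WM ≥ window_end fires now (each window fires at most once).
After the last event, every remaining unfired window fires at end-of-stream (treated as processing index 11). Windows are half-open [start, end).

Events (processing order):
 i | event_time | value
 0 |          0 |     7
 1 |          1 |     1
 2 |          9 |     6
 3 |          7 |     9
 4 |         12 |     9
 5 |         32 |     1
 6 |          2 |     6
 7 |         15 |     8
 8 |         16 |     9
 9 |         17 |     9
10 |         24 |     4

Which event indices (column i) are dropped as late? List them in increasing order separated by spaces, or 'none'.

i=0 t=0 v=7: → [0,12); WM=−∞
i=1 t=1 v=1: → [0,12); WM=−∞
i=2 t=9 v=6: → [0,12); WM=−∞
i=3 t=7 v=9: → [0,12); WM=7
i=4 t=12 v=9: → [12,24); WM=7
i=5 t=32 v=1: → [24,36); WM=7
i=6 t=2 v=6: DROP (t<7-0); WM=7
i=7 t=15 v=8: → [12,24); WM=30; [0,12) fires=23 [12,24) fires=17
i=8 t=16 v=9: DROP (t<30-0); WM=30
i=9 t=17 v=9: DROP (t<30-0); WM=30
i=10 t=24 v=4: DROP (t<30-0); WM=30

6 8 9 10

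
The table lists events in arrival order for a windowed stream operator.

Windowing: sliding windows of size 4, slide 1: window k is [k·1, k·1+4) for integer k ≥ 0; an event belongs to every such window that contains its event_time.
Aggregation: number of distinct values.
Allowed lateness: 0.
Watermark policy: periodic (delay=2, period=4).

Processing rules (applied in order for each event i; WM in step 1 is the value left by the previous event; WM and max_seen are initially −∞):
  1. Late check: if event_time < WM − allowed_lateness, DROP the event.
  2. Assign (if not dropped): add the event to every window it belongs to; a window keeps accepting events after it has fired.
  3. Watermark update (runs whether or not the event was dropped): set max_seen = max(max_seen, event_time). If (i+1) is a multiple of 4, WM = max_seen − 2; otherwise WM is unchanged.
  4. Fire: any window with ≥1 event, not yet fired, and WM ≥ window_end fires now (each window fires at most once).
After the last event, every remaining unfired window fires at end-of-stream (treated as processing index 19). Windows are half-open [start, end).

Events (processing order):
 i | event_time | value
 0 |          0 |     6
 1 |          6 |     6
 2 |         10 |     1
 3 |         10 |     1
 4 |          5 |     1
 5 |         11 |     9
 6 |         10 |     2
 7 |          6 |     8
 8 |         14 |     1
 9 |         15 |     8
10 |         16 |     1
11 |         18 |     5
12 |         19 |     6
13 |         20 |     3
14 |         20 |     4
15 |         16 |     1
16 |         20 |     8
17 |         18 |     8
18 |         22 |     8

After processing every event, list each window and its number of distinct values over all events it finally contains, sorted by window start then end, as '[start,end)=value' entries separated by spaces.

i=0 t=0 v=6: → [0,4); WM=−∞
i=1 t=6 v=6: → [6,10),[5,9),[4,8),[3,7); WM=−∞
i=2 t=10 v=1: → [10,14),[9,13),[8,12),[7,11); WM=−∞
i=3 t=10 v=1: → [10,14),[9,13),[8,12),[7,11); WM=8; [0,4) fires=1 [3,7) fires=1 [4,8) fires=1
i=4 t=5 v=1: DROP (t<8-0); WM=8
i=5 t=11 v=9: → [11,15),[10,14),[9,13),[8,12); WM=8
i=6 t=10 v=2: → [10,14),[9,13),[8,12),[7,11); WM=8
i=7 t=6 v=8: DROP (t<8-0); WM=9; [5,9) fires=1
i=8 t=14 v=1: → [14,18),[13,17),[12,16),[11,15); WM=9
i=9 t=15 v=8: → [15,19),[14,18),[13,17),[12,16); WM=9
i=10 t=16 v=1: → [16,20),[15,19),[14,18),[13,17); WM=9
i=11 t=18 v=5: → [18,22),[17,21),[16,20),[15,19); WM=16; [6,10) fires=1 [7,11) fires=2 [8,12) fires=3 [9,13) fires=3 [10,14) fires=3 [11,15) fires=2 [12,16) fires=2
i=12 t=19 v=6: → [19,23),[18,22),[17,21),[16,20); WM=16
i=13 t=20 v=3: → [20,24),[19,23),[18,22),[17,21); WM=16
i=14 t=20 v=4: → [20,24),[19,23),[18,22),[17,21); WM=16
i=15 t=16 v=1: → [16,20),[15,19),[14,18),[13,17); WM=18; [13,17) fires=2 [14,18) fires=2
i=16 t=20 v=8: → [20,24),[19,23),[18,22),[17,21); WM=18
i=17 t=18 v=8: → [18,22),[17,21),[16,20),[15,19); WM=18
i=18 t=22 v=8: → [22,26),[21,25),[20,24),[19,23); WM=18

[0,4)=1 [3,7)=1 [4,8)=1 [5,9)=1 [6,10)=1 [7,11)=2 [8,12)=3 [9,13)=3 [10,14)=3 [11,15)=2 [12,16)=2 [13,17)=2 [14,18)=2 [15,19)=3 [16,20)=4 [17,21)=5 [18,22)=5 [19,23)=4 [20,24)=3 [21,25)=1 [22,26)=1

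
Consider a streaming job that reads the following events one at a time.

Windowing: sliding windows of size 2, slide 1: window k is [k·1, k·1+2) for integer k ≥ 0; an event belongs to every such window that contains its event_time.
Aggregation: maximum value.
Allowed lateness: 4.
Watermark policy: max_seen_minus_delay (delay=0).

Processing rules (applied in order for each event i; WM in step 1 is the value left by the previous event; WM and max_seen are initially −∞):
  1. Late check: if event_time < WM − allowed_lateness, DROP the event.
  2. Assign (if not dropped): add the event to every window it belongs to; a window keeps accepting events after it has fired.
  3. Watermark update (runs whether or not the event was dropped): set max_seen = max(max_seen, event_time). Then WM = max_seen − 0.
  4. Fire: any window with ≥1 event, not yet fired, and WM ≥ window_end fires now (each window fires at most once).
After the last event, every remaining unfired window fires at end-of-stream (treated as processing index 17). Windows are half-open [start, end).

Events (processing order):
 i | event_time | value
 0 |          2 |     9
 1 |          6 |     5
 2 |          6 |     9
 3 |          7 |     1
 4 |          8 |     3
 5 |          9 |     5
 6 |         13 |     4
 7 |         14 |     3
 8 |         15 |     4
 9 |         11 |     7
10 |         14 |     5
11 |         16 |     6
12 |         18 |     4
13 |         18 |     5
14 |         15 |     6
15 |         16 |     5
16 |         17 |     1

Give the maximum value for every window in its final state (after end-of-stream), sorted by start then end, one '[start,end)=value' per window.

[1,3)=9 [2,4)=9 [5,7)=9 [6,8)=9 [7,9)=3 [8,10)=5 [9,11)=5 [10,12)=7 [11,13)=7 [12,14)=4 [13,15)=5 [14,16)=6 [15,17)=6 [16,18)=6 [17,19)=5 [18,20)=5

i=0 t=2 v=9: → [2,4),[1,3); WM=2
i=1 t=6 v=5: → [6,8),[5,7); WM=6; [1,3) fires=9 [2,4) fires=9
i=2 t=6 v=9: → [6,8),[5,7); WM=6
i=3 t=7 v=1: → [7,9),[6,8); WM=7; [5,7) fires=9
i=4 t=8 v=3: → [8,10),[7,9); WM=8; [6,8) fires=9
i=5 t=9 v=5: → [9,11),[8,10); WM=9; [7,9) fires=3
i=6 t=13 v=4: → [13,15),[12,14); WM=13; [8,10) fires=5 [9,11) fires=5
i=7 t=14 v=3: → [14,16),[13,15); WM=14; [12,14) fires=4
i=8 t=15 v=4: → [15,17),[14,16); WM=15; [13,15) fires=4
i=9 t=11 v=7: → [11,13),[10,12); WM=15; [10,12) fires=7 [11,13) fires=7
i=10 t=14 v=5: → [14,16),[13,15); WM=15
i=11 t=16 v=6: → [16,18),[15,17); WM=16; [14,16) fires=5
i=12 t=18 v=4: → [18,20),[17,19); WM=18; [15,17) fires=6 [16,18) fires=6
i=13 t=18 v=5: → [18,20),[17,19); WM=18
i=14 t=15 v=6: → [15,17),[14,16); WM=18
i=15 t=16 v=5: → [16,18),[15,17); WM=18
i=16 t=17 v=1: → [17,19),[16,18); WM=18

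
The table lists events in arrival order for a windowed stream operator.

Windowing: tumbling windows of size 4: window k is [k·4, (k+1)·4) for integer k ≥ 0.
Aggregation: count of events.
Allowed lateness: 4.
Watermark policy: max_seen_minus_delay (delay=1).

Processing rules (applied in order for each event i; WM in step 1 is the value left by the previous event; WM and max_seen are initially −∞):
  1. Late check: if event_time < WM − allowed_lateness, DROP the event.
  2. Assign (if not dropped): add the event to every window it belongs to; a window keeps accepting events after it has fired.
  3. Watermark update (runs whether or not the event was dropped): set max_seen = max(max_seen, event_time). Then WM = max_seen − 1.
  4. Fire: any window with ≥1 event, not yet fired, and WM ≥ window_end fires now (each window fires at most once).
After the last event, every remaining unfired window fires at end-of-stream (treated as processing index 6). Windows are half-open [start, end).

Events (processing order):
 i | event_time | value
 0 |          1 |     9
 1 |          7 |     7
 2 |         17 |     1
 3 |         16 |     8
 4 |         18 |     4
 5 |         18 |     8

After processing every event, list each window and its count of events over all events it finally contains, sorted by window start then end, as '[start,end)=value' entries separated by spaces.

[0,4)=1 [4,8)=1 [16,20)=4

i=0 t=1 v=9: → [0,4); WM=0
i=1 t=7 v=7: → [4,8); WM=6; [0,4) fires=1
i=2 t=17 v=1: → [16,20); WM=16; [4,8) fires=1
i=3 t=16 v=8: → [16,20); WM=16
i=4 t=18 v=4: → [16,20); WM=17
i=5 t=18 v=8: → [16,20); WM=17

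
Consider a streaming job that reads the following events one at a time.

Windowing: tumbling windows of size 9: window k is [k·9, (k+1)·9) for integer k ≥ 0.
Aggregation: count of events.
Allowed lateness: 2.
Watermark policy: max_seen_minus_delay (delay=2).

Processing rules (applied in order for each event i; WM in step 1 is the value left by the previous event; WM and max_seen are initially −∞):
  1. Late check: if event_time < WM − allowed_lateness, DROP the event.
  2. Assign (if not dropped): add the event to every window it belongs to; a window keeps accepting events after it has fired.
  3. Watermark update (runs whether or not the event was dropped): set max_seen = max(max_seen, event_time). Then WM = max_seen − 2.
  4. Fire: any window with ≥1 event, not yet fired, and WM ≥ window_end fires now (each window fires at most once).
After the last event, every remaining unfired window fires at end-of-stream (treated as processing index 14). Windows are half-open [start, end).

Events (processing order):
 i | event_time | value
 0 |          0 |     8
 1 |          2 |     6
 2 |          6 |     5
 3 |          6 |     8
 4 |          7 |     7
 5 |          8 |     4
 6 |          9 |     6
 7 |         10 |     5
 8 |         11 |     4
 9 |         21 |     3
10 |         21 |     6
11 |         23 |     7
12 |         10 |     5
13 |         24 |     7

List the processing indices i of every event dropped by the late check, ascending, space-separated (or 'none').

12

i=0 t=0 v=8: → [0,9); WM=-2
i=1 t=2 v=6: → [0,9); WM=0
i=2 t=6 v=5: → [0,9); WM=4
i=3 t=6 v=8: → [0,9); WM=4
i=4 t=7 v=7: → [0,9); WM=5
i=5 t=8 v=4: → [0,9); WM=6
i=6 t=9 v=6: → [9,18); WM=7
i=7 t=10 v=5: → [9,18); WM=8
i=8 t=11 v=4: → [9,18); WM=9; [0,9) fires=6
i=9 t=21 v=3: → [18,27); WM=19; [9,18) fires=3
i=10 t=21 v=6: → [18,27); WM=19
i=11 t=23 v=7: → [18,27); WM=21
i=12 t=10 v=5: DROP (t<21-2); WM=21
i=13 t=24 v=7: → [18,27); WM=22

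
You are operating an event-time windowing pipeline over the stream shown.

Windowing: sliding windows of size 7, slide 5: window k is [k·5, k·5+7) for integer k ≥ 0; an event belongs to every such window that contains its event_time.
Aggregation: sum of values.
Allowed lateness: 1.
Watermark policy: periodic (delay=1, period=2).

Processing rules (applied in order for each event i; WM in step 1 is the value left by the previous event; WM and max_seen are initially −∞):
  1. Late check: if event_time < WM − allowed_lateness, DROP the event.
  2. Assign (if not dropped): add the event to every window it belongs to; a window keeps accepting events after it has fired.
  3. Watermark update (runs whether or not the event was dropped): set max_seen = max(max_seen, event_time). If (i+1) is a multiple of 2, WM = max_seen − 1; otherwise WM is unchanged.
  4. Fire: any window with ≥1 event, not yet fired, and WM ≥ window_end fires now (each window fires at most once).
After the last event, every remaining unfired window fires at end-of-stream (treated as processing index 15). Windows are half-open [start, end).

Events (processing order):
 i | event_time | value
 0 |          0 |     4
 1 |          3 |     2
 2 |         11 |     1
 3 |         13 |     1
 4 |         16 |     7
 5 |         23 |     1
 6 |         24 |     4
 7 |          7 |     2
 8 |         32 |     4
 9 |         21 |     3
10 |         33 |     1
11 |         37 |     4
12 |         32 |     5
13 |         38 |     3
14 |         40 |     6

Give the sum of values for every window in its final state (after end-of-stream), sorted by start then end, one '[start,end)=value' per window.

i=0 t=0 v=4: → [0,7); WM=−∞
i=1 t=3 v=2: → [0,7); WM=2
i=2 t=11 v=1: → [10,17),[5,12); WM=2
i=3 t=13 v=1: → [10,17); WM=12; [0,7) fires=6 [5,12) fires=1
i=4 t=16 v=7: → [15,22),[10,17); WM=12
i=5 t=23 v=1: → [20,27); WM=22; [10,17) fires=9 [15,22) fires=7
i=6 t=24 v=4: → [20,27); WM=22
i=7 t=7 v=2: DROP (t<22-1); WM=23
i=8 t=32 v=4: → [30,37); WM=23
i=9 t=21 v=3: DROP (t<23-1); WM=31; [20,27) fires=5
i=10 t=33 v=1: → [30,37); WM=31
i=11 t=37 v=4: → [35,42); WM=36
i=12 t=32 v=5: DROP (t<36-1); WM=36
i=13 t=38 v=3: → [35,42); WM=37; [30,37) fires=5
i=14 t=40 v=6: → [40,47),[35,42); WM=37

[0,7)=6 [5,12)=1 [10,17)=9 [15,22)=7 [20,27)=5 [30,37)=5 [35,42)=13 [40,47)=6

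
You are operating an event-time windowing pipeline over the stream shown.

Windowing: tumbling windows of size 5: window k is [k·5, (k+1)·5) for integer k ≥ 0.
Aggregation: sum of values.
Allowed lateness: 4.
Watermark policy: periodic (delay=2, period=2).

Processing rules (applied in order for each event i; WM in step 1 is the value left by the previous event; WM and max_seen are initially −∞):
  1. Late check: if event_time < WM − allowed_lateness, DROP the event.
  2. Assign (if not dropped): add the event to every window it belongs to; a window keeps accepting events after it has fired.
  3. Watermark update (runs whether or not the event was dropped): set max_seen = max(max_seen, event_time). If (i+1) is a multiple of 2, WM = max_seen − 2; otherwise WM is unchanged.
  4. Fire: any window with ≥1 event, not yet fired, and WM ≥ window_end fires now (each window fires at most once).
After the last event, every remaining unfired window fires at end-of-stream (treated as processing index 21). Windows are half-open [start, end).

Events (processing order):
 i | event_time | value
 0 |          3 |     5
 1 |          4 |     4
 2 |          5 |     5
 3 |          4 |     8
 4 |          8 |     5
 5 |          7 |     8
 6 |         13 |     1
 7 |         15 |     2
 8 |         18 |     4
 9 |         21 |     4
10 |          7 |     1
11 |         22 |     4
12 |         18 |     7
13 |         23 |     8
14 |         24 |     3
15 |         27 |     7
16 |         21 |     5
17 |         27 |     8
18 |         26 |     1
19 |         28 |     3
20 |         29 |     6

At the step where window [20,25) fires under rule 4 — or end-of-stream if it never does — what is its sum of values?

19

i=0 t=3 v=5: → [0,5); WM=−∞
i=1 t=4 v=4: → [0,5); WM=2
i=2 t=5 v=5: → [5,10); WM=2
i=3 t=4 v=8: → [0,5); WM=3
i=4 t=8 v=5: → [5,10); WM=3
i=5 t=7 v=8: → [5,10); WM=6; [0,5) fires=17
i=6 t=13 v=1: → [10,15); WM=6
i=7 t=15 v=2: → [15,20); WM=13; [5,10) fires=18
i=8 t=18 v=4: → [15,20); WM=13
i=9 t=21 v=4: → [20,25); WM=19; [10,15) fires=1
i=10 t=7 v=1: DROP (t<19-4); WM=19
i=11 t=22 v=4: → [20,25); WM=20; [15,20) fires=6
i=12 t=18 v=7: → [15,20); WM=20
i=13 t=23 v=8: → [20,25); WM=21
i=14 t=24 v=3: → [20,25); WM=21
i=15 t=27 v=7: → [25,30); WM=25; [20,25) fires=19
i=16 t=21 v=5: → [20,25); WM=25
i=17 t=27 v=8: → [25,30); WM=25
i=18 t=26 v=1: → [25,30); WM=25
i=19 t=28 v=3: → [25,30); WM=26
i=20 t=29 v=6: → [25,30); WM=26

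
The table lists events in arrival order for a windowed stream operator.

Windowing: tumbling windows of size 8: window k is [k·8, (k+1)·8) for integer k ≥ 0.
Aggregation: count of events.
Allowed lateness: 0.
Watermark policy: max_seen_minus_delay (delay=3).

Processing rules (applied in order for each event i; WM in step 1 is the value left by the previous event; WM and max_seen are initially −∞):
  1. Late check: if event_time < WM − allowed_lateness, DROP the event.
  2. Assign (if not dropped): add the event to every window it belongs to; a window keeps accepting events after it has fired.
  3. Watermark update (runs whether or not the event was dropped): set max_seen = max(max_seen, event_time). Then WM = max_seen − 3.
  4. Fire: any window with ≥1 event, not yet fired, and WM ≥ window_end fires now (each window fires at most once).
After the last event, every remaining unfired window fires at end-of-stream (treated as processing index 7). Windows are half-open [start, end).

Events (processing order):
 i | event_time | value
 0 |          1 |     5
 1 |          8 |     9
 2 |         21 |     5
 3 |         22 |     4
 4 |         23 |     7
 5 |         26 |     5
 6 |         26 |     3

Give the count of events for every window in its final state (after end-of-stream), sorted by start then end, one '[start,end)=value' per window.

[0,8)=1 [8,16)=1 [16,24)=3 [24,32)=2

i=0 t=1 v=5: → [0,8); WM=-2
i=1 t=8 v=9: → [8,16); WM=5
i=2 t=21 v=5: → [16,24); WM=18; [0,8) fires=1 [8,16) fires=1
i=3 t=22 v=4: → [16,24); WM=19
i=4 t=23 v=7: → [16,24); WM=20
i=5 t=26 v=5: → [24,32); WM=23
i=6 t=26 v=3: → [24,32); WM=23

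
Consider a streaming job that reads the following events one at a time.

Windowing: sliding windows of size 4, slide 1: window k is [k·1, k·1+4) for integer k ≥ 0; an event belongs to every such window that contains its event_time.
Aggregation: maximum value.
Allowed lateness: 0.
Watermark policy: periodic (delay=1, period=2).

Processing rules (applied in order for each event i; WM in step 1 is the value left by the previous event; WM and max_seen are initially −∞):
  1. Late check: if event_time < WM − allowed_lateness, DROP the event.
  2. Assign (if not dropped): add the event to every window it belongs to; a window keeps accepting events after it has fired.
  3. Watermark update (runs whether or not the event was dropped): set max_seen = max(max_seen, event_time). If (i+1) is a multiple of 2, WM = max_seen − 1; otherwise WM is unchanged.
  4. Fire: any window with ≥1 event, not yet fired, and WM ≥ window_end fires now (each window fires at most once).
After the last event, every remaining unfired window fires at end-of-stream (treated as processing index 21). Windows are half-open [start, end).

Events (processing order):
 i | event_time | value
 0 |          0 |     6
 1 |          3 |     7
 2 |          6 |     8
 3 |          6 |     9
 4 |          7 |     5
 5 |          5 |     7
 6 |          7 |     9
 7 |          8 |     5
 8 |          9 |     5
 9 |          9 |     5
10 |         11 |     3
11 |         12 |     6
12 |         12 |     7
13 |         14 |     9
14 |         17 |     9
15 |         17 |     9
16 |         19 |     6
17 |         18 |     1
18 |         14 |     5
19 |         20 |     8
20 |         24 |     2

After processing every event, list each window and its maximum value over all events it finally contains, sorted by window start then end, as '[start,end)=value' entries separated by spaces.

i=0 t=0 v=6: → [0,4); WM=−∞
i=1 t=3 v=7: → [3,7),[2,6),[1,5),[0,4); WM=2
i=2 t=6 v=8: → [6,10),[5,9),[4,8),[3,7); WM=2
i=3 t=6 v=9: → [6,10),[5,9),[4,8),[3,7); WM=5; [0,4) fires=7 [1,5) fires=7
i=4 t=7 v=5: → [7,11),[6,10),[5,9),[4,8); WM=5
i=5 t=5 v=7: → [5,9),[4,8),[3,7),[2,6); WM=6; [2,6) fires=7
i=6 t=7 v=9: → [7,11),[6,10),[5,9),[4,8); WM=6
i=7 t=8 v=5: → [8,12),[7,11),[6,10),[5,9); WM=7; [3,7) fires=9
i=8 t=9 v=5: → [9,13),[8,12),[7,11),[6,10); WM=7
i=9 t=9 v=5: → [9,13),[8,12),[7,11),[6,10); WM=8; [4,8) fires=9
i=10 t=11 v=3: → [11,15),[10,14),[9,13),[8,12); WM=8
i=11 t=12 v=6: → [12,16),[11,15),[10,14),[9,13); WM=11; [5,9) fires=9 [6,10) fires=9 [7,11) fires=9
i=12 t=12 v=7: → [12,16),[11,15),[10,14),[9,13); WM=11
i=13 t=14 v=9: → [14,18),[13,17),[12,16),[11,15); WM=13; [8,12) fires=5 [9,13) fires=7
i=14 t=17 v=9: → [17,21),[16,20),[15,19),[14,18); WM=13
i=15 t=17 v=9: → [17,21),[16,20),[15,19),[14,18); WM=16; [10,14) fires=7 [11,15) fires=9 [12,16) fires=9
i=16 t=19 v=6: → [19,23),[18,22),[17,21),[16,20); WM=16
i=17 t=18 v=1: → [18,22),[17,21),[16,20),[15,19); WM=18; [13,17) fires=9 [14,18) fires=9
i=18 t=14 v=5: DROP (t<18-0); WM=18
i=19 t=20 v=8: → [20,24),[19,23),[18,22),[17,21); WM=19; [15,19) fires=9
i=20 t=24 v=2: → [24,28),[23,27),[22,26),[21,25); WM=19

[0,4)=7 [1,5)=7 [2,6)=7 [3,7)=9 [4,8)=9 [5,9)=9 [6,10)=9 [7,11)=9 [8,12)=5 [9,13)=7 [10,14)=7 [11,15)=9 [12,16)=9 [13,17)=9 [14,18)=9 [15,19)=9 [16,20)=9 [17,21)=9 [18,22)=8 [19,23)=8 [20,24)=8 [21,25)=2 [22,26)=2 [23,27)=2 [24,28)=2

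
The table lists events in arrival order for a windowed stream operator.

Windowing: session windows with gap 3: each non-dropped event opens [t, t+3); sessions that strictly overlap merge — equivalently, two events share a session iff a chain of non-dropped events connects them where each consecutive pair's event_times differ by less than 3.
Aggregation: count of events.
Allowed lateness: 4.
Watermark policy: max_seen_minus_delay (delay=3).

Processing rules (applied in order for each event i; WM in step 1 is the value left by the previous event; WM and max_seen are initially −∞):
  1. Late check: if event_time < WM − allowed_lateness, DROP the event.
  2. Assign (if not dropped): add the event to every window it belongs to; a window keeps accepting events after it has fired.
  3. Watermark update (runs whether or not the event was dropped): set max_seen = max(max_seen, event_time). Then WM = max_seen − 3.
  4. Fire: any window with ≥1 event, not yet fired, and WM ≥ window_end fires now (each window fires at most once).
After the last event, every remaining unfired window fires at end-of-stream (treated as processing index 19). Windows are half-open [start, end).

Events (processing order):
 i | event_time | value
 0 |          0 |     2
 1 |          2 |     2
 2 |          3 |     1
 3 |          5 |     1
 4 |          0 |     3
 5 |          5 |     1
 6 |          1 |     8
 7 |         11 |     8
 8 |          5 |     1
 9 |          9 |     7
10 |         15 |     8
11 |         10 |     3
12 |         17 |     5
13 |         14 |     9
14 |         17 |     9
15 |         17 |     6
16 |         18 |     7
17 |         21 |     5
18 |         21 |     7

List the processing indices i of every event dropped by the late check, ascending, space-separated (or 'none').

none

i=0 t=0 v=2: → [0,3); WM=-3
i=1 t=2 v=2: → [0,5); WM=-1
i=2 t=3 v=1: → [0,6); WM=0
i=3 t=5 v=1: → [0,8); WM=2
i=4 t=0 v=3: → [0,8); WM=2
i=5 t=5 v=1: → [0,8); WM=2
i=6 t=1 v=8: → [0,8); WM=2
i=7 t=11 v=8: → [11,14); WM=8
i=8 t=5 v=1: → [0,8); WM=8
i=9 t=9 v=7: → [9,14); WM=8
i=10 t=15 v=8: → [15,18); WM=12
i=11 t=10 v=3: → [9,14); WM=12
i=12 t=17 v=5: → [15,20); WM=14
i=13 t=14 v=9: → [14,20); WM=14
i=14 t=17 v=9: → [14,20); WM=14
i=15 t=17 v=6: → [14,20); WM=14
i=16 t=18 v=7: → [14,21); WM=15
i=17 t=21 v=5: → [21,24); WM=18
i=18 t=21 v=7: → [21,24); WM=18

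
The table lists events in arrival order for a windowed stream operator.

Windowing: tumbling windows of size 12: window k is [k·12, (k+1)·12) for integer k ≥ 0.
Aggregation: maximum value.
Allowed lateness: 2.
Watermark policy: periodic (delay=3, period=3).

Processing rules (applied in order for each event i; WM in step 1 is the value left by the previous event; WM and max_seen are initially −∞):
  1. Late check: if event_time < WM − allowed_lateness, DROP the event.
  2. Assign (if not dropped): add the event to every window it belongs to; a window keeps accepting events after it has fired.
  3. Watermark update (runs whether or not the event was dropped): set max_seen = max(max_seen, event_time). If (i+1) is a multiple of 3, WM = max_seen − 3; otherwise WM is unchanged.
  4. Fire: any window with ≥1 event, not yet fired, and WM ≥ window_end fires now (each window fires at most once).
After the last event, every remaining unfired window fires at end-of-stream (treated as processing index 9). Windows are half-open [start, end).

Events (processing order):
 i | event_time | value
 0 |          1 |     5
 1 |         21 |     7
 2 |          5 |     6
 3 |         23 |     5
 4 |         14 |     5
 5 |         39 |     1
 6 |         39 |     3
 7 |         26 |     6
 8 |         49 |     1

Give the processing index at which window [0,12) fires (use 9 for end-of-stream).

i=0 t=1 v=5: → [0,12); WM=−∞
i=1 t=21 v=7: → [12,24); WM=−∞
i=2 t=5 v=6: → [0,12); WM=18; [0,12) fires=6
i=3 t=23 v=5: → [12,24); WM=18
i=4 t=14 v=5: DROP (t<18-2); WM=18
i=5 t=39 v=1: → [36,48); WM=36; [12,24) fires=7
i=6 t=39 v=3: → [36,48); WM=36
i=7 t=26 v=6: DROP (t<36-2); WM=36
i=8 t=49 v=1: → [48,60); WM=46

2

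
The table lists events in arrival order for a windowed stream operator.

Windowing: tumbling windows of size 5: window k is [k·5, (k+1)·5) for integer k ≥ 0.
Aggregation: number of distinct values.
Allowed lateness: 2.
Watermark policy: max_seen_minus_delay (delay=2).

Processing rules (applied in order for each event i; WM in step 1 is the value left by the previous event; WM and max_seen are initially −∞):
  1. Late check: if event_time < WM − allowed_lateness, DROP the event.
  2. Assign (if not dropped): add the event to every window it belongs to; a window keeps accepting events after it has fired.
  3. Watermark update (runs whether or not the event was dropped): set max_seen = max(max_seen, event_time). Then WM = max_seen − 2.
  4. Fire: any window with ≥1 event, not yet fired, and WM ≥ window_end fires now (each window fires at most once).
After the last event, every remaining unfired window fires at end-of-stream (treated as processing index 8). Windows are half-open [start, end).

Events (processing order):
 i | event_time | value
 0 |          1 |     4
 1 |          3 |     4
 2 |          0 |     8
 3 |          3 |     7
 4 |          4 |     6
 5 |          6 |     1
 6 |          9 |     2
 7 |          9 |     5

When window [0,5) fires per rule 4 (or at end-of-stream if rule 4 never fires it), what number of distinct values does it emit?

i=0 t=1 v=4: → [0,5); WM=-1
i=1 t=3 v=4: → [0,5); WM=1
i=2 t=0 v=8: → [0,5); WM=1
i=3 t=3 v=7: → [0,5); WM=1
i=4 t=4 v=6: → [0,5); WM=2
i=5 t=6 v=1: → [5,10); WM=4
i=6 t=9 v=2: → [5,10); WM=7; [0,5) fires=4
i=7 t=9 v=5: → [5,10); WM=7

4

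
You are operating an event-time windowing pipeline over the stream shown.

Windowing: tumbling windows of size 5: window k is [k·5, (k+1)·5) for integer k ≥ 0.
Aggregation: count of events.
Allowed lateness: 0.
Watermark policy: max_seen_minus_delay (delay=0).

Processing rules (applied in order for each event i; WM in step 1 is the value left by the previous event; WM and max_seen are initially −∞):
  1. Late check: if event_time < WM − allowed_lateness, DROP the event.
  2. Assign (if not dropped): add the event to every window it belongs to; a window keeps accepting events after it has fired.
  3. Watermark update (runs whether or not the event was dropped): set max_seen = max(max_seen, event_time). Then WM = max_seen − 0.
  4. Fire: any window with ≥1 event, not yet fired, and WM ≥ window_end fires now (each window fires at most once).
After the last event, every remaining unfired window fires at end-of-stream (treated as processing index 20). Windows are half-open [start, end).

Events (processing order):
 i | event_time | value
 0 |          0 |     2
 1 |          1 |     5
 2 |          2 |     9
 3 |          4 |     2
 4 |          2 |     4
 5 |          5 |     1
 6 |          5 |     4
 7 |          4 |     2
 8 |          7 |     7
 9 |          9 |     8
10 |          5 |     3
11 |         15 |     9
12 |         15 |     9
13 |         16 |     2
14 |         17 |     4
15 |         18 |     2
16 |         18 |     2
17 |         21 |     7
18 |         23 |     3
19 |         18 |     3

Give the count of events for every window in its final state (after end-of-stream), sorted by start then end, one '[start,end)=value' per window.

[0,5)=4 [5,10)=4 [15,20)=6 [20,25)=2

i=0 t=0 v=2: → [0,5); WM=0
i=1 t=1 v=5: → [0,5); WM=1
i=2 t=2 v=9: → [0,5); WM=2
i=3 t=4 v=2: → [0,5); WM=4
i=4 t=2 v=4: DROP (t<4-0); WM=4
i=5 t=5 v=1: → [5,10); WM=5; [0,5) fires=4
i=6 t=5 v=4: → [5,10); WM=5
i=7 t=4 v=2: DROP (t<5-0); WM=5
i=8 t=7 v=7: → [5,10); WM=7
i=9 t=9 v=8: → [5,10); WM=9
i=10 t=5 v=3: DROP (t<9-0); WM=9
i=11 t=15 v=9: → [15,20); WM=15; [5,10) fires=4
i=12 t=15 v=9: → [15,20); WM=15
i=13 t=16 v=2: → [15,20); WM=16
i=14 t=17 v=4: → [15,20); WM=17
i=15 t=18 v=2: → [15,20); WM=18
i=16 t=18 v=2: → [15,20); WM=18
i=17 t=21 v=7: → [20,25); WM=21; [15,20) fires=6
i=18 t=23 v=3: → [20,25); WM=23
i=19 t=18 v=3: DROP (t<23-0); WM=23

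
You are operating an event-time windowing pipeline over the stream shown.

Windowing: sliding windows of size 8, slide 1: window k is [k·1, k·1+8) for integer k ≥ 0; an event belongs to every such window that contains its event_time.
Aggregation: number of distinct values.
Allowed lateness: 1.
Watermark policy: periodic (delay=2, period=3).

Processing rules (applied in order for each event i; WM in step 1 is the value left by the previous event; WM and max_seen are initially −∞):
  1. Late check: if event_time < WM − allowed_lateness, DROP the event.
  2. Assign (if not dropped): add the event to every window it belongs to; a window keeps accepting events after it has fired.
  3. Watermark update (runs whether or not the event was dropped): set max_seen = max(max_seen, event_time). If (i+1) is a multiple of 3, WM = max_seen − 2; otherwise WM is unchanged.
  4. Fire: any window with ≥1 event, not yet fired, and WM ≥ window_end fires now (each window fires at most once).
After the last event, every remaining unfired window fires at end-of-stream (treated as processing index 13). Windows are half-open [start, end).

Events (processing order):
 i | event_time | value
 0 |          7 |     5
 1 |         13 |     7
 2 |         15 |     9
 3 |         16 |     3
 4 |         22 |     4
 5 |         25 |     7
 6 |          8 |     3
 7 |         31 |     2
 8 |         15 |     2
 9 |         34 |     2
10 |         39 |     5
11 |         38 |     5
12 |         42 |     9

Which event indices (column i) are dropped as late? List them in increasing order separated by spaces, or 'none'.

6 8

i=0 t=7 v=5: → [7,15),[6,14),[5,13),[4,12),[3,11),[2,10),[1,9),[0,8); WM=−∞
i=1 t=13 v=7: → [13,21),[12,20),[11,19),[10,18),[9,17),[8,16),[7,15),[6,14); WM=−∞
i=2 t=15 v=9: → [15,23),[14,22),[13,21),[12,20),[11,19),[10,18),[9,17),[8,16); WM=13; [0,8) fires=1 [1,9) fires=1 [2,10) fires=1 [3,11) fires=1 [4,12) fires=1 [5,13) fires=1
i=3 t=16 v=3: → [16,24),[15,23),[14,22),[13,21),[12,20),[11,19),[10,18),[9,17); WM=13
i=4 t=22 v=4: → [22,30),[21,29),[20,28),[19,27),[18,26),[17,25),[16,24),[15,23); WM=13
i=5 t=25 v=7: → [25,33),[24,32),[23,31),[22,30),[21,29),[20,28),[19,27),[18,26); WM=23; [6,14) fires=2 [7,15) fires=2 [8,16) fires=2 [9,17) fires=3 [10,18) fires=3 [11,19) fires=3 [12,20) fires=3 [13,21) fires=3 [14,22) fires=2 [15,23) fires=3
i=6 t=8 v=3: DROP (t<23-1); WM=23
i=7 t=31 v=2: → [31,39),[30,38),[29,37),[28,36),[27,35),[26,34),[25,33),[24,32); WM=23
i=8 t=15 v=2: DROP (t<23-1); WM=29; [16,24) fires=2 [17,25) fires=1 [18,26) fires=2 [19,27) fires=2 [20,28) fires=2 [21,29) fires=2
i=9 t=34 v=2: → [34,42),[33,41),[32,40),[31,39),[30,38),[29,37),[28,36),[27,35); WM=29
i=10 t=39 v=5: → [39,47),[38,46),[37,45),[36,44),[35,43),[34,42),[33,41),[32,40); WM=29
i=11 t=38 v=5: → [38,46),[37,45),[36,44),[35,43),[34,42),[33,41),[32,40),[31,39); WM=37; [22,30) fires=2 [23,31) fires=1 [24,32) fires=2 [25,33) fires=2 [26,34) fires=1 [27,35) fires=1 [28,36) fires=1 [29,37) fires=1
i=12 t=42 v=9: → [42,50),[41,49),[40,48),[39,47),[38,46),[37,45),[36,44),[35,43); WM=37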